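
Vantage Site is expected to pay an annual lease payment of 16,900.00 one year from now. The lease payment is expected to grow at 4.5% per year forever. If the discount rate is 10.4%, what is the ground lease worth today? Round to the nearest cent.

Growing perpetuity: P = D₁ / (r − g) = 16,900.0000 / (0.104 − 0.045) = 286,440.68

286440.68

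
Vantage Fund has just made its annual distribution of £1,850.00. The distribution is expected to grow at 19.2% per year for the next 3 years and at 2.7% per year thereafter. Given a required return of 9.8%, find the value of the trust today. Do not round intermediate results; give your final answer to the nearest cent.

D_1 = 2205.20000
D_2 = 2628.59840
D_3 = 3133.28929
Terminal value at year 3: TV = D_3×(1+g_2)/(r−g_2) = 3217.88810/0.071 = 45322.36766
P_0 = D_1/(1+r)^1 + D_2/(1+r)^2 + D_3/(1+r)^3 + TV/(1+r)^3
    = 2008.37887 + 2180.31659 + 2366.97393 + 34237.77781 = 40793.44719

£40793.45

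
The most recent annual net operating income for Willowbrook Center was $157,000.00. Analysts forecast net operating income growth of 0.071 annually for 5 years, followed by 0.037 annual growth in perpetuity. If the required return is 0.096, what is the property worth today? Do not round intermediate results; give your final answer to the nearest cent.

$3191675.41

D_1 = 168147.00000
D_2 = 180085.43700
D_3 = 192871.50303
D_4 = 206565.37974
D_5 = 221231.52170
Terminal value at year 5: TV = D_5×(1+g_2)/(r−g_2) = 229417.08801/0.059 = 3888425.22045
P_0 = D_1/(1+r)^1 + D_2/(1+r)^2 + D_3/(1+r)^3 + D_4/(1+r)^4 + D_5/(1+r)^5 + TV/(1+r)^5
    = 153418.79562 + 149919.27930 + 146499.58771 + 143157.90003 + 139892.43698 + 2458787.40935 = 3191675.40899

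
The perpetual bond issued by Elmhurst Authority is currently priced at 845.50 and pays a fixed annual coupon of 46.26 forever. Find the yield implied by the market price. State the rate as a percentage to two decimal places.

P = C/r ⇒ r = C/P = 46.26/845.50 = 0.054713

5.47%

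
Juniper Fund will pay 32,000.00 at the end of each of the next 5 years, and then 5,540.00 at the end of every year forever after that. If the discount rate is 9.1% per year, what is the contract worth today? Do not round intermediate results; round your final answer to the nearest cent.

163532.80

PV of 5-year annuity: 32,000.00 × [1 − (1+0.091)^−5] / 0.091 = 124146.55380
Perpetuity value at year 5: 5,540.00 / 0.091 = 60879.12088
PV of perpetuity: 60879.12088 / (1+0.091)^5 = 39386.24875
Total PV = 124146.55380 + 39386.24875 = 163532.80255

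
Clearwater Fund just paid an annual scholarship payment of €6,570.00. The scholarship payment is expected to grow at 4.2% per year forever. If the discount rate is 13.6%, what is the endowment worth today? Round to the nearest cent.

D₁ = D₀ × (1 + g) = €6,570.00 × 1.042 = €6,845.9400
Growing perpetuity: P = D₁ / (r − g) = €6,845.9400 / (0.136 − 0.042) = €72,829.15

€72829.15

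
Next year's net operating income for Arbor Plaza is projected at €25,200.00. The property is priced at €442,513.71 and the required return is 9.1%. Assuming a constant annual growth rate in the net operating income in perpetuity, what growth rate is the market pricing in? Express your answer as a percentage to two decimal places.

P = D₁/(r−g) ⇒ g = r − D₁/P = 0.091 − €25,200.00/€442,513.71 = 0.034053

3.41%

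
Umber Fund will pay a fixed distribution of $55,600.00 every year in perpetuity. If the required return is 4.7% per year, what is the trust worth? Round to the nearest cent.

$1182978.72

Level perpetuity: PV = C / r = $55,600.00 / 0.047 = $1,182,978.72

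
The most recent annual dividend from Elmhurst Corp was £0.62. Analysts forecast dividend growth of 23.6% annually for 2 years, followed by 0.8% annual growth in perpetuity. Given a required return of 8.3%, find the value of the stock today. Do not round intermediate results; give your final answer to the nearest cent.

£12.37

D_1 = 0.76632
D_2 = 0.94717
Terminal value at year 2: TV = D_2×(1+g_2)/(r−g_2) = 0.95475/0.075 = 12.72999
P_0 = D_1/(1+r)^1 + D_2/(1+r)^2 + TV/(1+r)^2
    = 0.70759 + 0.80755 + 10.85353 = 12.36867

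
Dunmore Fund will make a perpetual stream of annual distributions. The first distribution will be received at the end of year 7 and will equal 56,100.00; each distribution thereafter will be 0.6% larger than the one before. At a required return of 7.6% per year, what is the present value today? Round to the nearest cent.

Value at end of year 6: C₁ / (r − g) = 56,100.00 / (0.076 − 0.006) = 801,428.5714
Discount to today: PV = 801,428.5714 / (1 + 0.076)^6 = 801,428.5714 / 1.551935 = 516,405.90

516405.90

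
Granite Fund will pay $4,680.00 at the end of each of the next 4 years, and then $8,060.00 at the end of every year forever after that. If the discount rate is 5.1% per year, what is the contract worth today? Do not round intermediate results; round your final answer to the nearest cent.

PV of 4-year annuity: $4,680.00 × [1 − (1+0.051)^−4] / 0.051 = 16556.57199
Perpetuity value at year 4: $8,060.00 / 0.051 = 158039.21569
PV of perpetuity: 158039.21569 / (1+0.051)^4 = 129525.11949
Total PV = 16556.57199 + 129525.11949 = 146081.69147

$146081.69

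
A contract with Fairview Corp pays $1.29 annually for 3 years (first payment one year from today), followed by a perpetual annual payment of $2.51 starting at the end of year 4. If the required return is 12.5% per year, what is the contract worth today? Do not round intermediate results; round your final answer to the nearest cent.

$17.17

PV of 3-year annuity: $1.29 × [1 − (1+0.125)^−3] / 0.125 = 3.07193
Perpetuity value at year 3: $2.51 / 0.125 = 20.08000
PV of perpetuity: 20.08000 / (1+0.125)^3 = 14.10283
Total PV = 3.07193 + 14.10283 = 17.17476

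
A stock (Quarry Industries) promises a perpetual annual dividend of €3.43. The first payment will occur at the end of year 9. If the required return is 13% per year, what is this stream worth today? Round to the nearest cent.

€9.92

Value at end of year 8: C / r = €3.43 / 0.13 = €26.3846
Discount to today: PV = €26.3846 / (1 + 0.13)^8 = €26.3846 / 2.658444 = €9.92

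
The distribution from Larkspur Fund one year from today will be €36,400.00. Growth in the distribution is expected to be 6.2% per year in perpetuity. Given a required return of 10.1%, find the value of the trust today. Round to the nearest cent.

Growing perpetuity: P = D₁ / (r − g) = €36,400.0000 / (0.101 − 0.062) = €933,333.33

€933333.33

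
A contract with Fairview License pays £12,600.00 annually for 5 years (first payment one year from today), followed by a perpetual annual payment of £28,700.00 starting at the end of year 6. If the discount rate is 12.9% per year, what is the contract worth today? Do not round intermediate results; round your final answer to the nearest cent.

PV of 5-year annuity: £12,600.00 × [1 − (1+0.129)^−5] / 0.129 = 44425.45920
Perpetuity value at year 5: £28,700.00 / 0.129 = 222480.62016
PV of perpetuity: 222480.62016 / (1+0.129)^5 = 121289.29643
Total PV = 44425.45920 + 121289.29643 = 165714.75562

£165714.76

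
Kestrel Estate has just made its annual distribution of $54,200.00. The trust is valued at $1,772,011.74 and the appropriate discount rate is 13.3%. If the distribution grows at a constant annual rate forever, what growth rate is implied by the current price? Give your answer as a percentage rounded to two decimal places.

9.94%

P = D₀(1+g)/(r−g) ⇒ P(r−g) = D₀(1+g) ⇒ g(P+D₀) = P·r − D₀
g = (P·r − D₀)/(P + D₀) = ($1,772,011.74×0.133 − $54,200.00) / ($1,772,011.74 + $54,200.00) = 0.099374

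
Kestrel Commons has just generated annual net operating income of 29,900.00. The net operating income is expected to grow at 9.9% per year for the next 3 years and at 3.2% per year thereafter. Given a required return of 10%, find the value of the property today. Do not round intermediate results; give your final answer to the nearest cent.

D_1 = 32860.10000
D_2 = 36113.24990
D_3 = 39688.46164
Terminal value at year 3: TV = D_3×(1+g_2)/(r−g_2) = 40958.49241/0.068 = 602330.77077
P_0 = D_1/(1+r)^1 + D_2/(1+r)^2 + D_3/(1+r)^3 + TV/(1+r)^3
    = 29872.81818 + 29845.66107 + 29818.52866 + 452540.02312 = 542077.03103

542077.03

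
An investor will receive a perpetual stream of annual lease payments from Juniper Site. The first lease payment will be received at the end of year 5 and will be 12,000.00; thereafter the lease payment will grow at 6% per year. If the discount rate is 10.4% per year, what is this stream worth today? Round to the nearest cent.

Value at end of year 4: C₁ / (r − g) = 12,000.00 / (0.104 − 0.06) = 272,727.2727
Discount to today: PV = 272,727.2727 / (1 + 0.104)^4 = 272,727.2727 / 1.485512 = 183,591.38

183591.38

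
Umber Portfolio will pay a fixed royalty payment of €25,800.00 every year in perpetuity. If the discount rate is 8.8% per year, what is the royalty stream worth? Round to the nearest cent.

€293181.82

Level perpetuity: PV = C / r = €25,800.00 / 0.088 = €293,181.82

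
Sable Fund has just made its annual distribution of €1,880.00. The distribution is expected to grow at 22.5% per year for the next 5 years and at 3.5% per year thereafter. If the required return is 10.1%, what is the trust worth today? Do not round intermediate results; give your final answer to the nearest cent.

D_1 = 2303.00000
D_2 = 2821.17500
D_3 = 3455.93937
D_4 = 4233.52573
D_5 = 5186.06902
Terminal value at year 5: TV = D_5×(1+g_2)/(r−g_2) = 5367.58144/0.066 = 81326.99152
P_0 = D_1/(1+r)^1 + D_2/(1+r)^2 + D_3/(1+r)^3 + D_4/(1+r)^4 + D_5/(1+r)^5 + TV/(1+r)^5
    = 2091.73479 + 2327.31618 + 2589.42990 + 2881.06415 + 3205.54367 + 50268.75302 = 63363.84171

€63363.84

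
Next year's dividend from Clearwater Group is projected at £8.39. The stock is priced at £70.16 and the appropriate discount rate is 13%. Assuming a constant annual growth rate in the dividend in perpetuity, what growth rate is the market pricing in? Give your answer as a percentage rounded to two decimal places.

1.04%

P = D₁/(r−g) ⇒ g = r − D₁/P = 0.13 − £8.39/£70.16 = 0.010416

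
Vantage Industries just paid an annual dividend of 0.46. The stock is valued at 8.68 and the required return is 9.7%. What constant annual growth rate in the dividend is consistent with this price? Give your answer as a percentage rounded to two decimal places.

P = D₀(1+g)/(r−g) ⇒ P(r−g) = D₀(1+g) ⇒ g(P+D₀) = P·r − D₀
g = (P·r − D₀)/(P + D₀) = (8.68×0.097 − 0.46) / (8.68 + 0.46) = 0.041790

4.18%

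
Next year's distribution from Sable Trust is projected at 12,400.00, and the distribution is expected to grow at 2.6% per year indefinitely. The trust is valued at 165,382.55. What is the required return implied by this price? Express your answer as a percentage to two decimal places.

10.10%

P = D₁/(r − g) ⇒ r = D₁/P + g = 12,400.0000/165,382.55 + 0.026 = 0.074978 + 0.026 = 0.100978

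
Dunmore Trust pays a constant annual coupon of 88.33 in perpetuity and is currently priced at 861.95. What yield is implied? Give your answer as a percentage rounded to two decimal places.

P = C/r ⇒ r = C/P = 88.33/861.95 = 0.102477

10.25%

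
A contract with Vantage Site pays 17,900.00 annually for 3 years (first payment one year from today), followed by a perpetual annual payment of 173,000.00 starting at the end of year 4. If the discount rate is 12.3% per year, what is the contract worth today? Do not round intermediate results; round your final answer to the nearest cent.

PV of 3-year annuity: 17,900.00 × [1 − (1+0.123)^−3] / 0.123 = 42772.10968
Perpetuity value at year 3: 173,000.00 / 0.123 = 1406504.06504
PV of perpetuity: 1406504.06504 / (1+0.123)^3 = 993119.98825
Total PV = 42772.10968 + 993119.98825 = 1035892.09793

1035892.10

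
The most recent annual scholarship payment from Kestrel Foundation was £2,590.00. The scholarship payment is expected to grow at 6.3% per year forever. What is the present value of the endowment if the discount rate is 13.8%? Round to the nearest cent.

D₁ = D₀ × (1 + g) = £2,590.00 × 1.063 = £2,753.1700
Growing perpetuity: P = D₁ / (r − g) = £2,753.1700 / (0.138 − 0.063) = £36,708.93

£36708.93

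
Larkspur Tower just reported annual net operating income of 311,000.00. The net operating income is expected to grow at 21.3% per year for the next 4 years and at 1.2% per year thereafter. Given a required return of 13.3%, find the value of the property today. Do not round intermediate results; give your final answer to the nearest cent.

D_1 = 377243.00000
D_2 = 457595.75900
D_3 = 555063.65567
D_4 = 673292.21432
Terminal value at year 4: TV = D_4×(1+g_2)/(r−g_2) = 681371.72090/0.121 = 5631171.24707
P_0 = D_1/(1+r)^1 + D_2/(1+r)^2 + D_3/(1+r)^3 + D_4/(1+r)^4 + TV/(1+r)^4
    = 332959.39982 + 356469.33097 + 381639.27490 + 408586.44347 + 3417268.43632 = 4896922.88549

4896922.89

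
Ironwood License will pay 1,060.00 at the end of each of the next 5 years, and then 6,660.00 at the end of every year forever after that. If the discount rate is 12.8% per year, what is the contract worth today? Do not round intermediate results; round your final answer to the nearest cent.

32238.26

PV of 5-year annuity: 1,060.00 × [1 − (1+0.128)^−5] / 0.128 = 3746.53082
Perpetuity value at year 5: 6,660.00 / 0.128 = 52031.25000
PV of perpetuity: 52031.25000 / (1+0.128)^5 = 28491.72614
Total PV = 3746.53082 + 28491.72614 = 32238.25696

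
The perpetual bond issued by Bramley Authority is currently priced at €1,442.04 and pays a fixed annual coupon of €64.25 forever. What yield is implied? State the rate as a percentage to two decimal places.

4.46%

P = C/r ⇒ r = C/P = €64.25/€1,442.04 = 0.044555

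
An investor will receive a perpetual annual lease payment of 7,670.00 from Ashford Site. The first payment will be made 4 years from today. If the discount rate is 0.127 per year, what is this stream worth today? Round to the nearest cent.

Value at end of year 3: C / r = 7,670.00 / 0.127 = 60,393.7008
Discount to today: PV = 60,393.7008 / (1 + 0.127)^3 = 60,393.7008 / 1.431435 = 42,191.01

42191.01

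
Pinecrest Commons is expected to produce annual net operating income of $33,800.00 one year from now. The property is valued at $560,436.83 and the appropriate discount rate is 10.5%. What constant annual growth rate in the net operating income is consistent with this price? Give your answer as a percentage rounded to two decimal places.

4.47%

P = D₁/(r−g) ⇒ g = r − D₁/P = 0.105 − $33,800.00/$560,436.83 = 0.044690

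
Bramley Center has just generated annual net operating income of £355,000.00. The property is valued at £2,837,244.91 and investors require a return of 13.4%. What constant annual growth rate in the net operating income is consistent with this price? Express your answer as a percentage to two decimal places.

P = D₀(1+g)/(r−g) ⇒ P(r−g) = D₀(1+g) ⇒ g(P+D₀) = P·r − D₀
g = (P·r − D₀)/(P + D₀) = (£2,837,244.91×0.134 − £355,000.00) / (£2,837,244.91 + £355,000.00) = 0.007891

0.79%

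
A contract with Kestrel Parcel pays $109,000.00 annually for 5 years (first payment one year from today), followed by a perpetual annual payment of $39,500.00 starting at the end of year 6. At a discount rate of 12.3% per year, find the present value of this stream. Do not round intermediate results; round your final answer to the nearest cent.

$569819.34

PV of 5-year annuity: $109,000.00 × [1 − (1+0.123)^−5] / 0.123 = 390017.88351
Perpetuity value at year 5: $39,500.00 / 0.123 = 321138.21138
PV of perpetuity: 321138.21138 / (1+0.123)^5 = 179801.45543
Total PV = 390017.88351 + 179801.45543 = 569819.33894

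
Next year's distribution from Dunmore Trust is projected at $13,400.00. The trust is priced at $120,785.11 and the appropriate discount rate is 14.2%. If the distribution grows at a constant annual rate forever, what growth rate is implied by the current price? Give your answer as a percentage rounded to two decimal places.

3.11%

P = D₁/(r−g) ⇒ g = r − D₁/P = 0.142 − $13,400.00/$120,785.11 = 0.031059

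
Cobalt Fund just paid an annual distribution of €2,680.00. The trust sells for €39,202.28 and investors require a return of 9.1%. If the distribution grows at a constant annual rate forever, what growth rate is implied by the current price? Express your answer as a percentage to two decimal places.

2.12%

P = D₀(1+g)/(r−g) ⇒ P(r−g) = D₀(1+g) ⇒ g(P+D₀) = P·r − D₀
g = (P·r − D₀)/(P + D₀) = (€39,202.28×0.091 − €2,680.00) / (€39,202.28 + €2,680.00) = 0.021188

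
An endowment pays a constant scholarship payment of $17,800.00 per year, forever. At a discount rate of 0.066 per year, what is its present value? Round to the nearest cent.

Level perpetuity: PV = C / r = $17,800.00 / 0.066 = $269,696.97

$269696.97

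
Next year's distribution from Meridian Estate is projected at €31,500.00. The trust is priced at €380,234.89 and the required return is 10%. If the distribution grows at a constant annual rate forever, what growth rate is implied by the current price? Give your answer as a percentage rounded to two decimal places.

1.72%

P = D₁/(r−g) ⇒ g = r − D₁/P = 0.1 − €31,500.00/€380,234.89 = 0.017156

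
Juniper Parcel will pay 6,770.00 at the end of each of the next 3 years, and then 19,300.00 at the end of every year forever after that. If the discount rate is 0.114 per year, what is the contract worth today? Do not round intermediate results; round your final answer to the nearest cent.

PV of 3-year annuity: 6,770.00 × [1 − (1+0.114)^−3] / 0.114 = 16429.52861
Perpetuity value at year 3: 19,300.00 / 0.114 = 169298.24561
PV of perpetuity: 169298.24561 / (1+0.114)^3 = 122460.74161
Total PV = 16429.52861 + 122460.74161 = 138890.27022

138890.27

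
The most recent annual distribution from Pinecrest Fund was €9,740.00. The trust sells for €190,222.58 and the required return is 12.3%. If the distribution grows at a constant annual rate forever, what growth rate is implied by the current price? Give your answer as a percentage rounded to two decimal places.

P = D₀(1+g)/(r−g) ⇒ P(r−g) = D₀(1+g) ⇒ g(P+D₀) = P·r − D₀
g = (P·r − D₀)/(P + D₀) = (€190,222.58×0.123 − €9,740.00) / (€190,222.58 + €9,740.00) = 0.068300

6.83%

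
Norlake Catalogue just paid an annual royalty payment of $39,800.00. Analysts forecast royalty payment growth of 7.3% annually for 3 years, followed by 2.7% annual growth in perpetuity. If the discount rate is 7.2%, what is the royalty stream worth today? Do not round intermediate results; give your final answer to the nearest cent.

$1030491.67

D_1 = 42705.40000
D_2 = 45822.89420
D_3 = 49167.96548
Terminal value at year 3: TV = D_3×(1+g_2)/(r−g_2) = 50495.50054/0.045 = 1122122.23432
P_0 = D_1/(1+r)^1 + D_2/(1+r)^2 + D_3/(1+r)^3 + TV/(1+r)^3
    = 39837.12687 + 39874.28836 + 39911.48453 + 910868.76914 = 1030491.66890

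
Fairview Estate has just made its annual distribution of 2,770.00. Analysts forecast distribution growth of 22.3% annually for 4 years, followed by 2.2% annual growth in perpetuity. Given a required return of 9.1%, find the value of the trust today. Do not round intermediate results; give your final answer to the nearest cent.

D_1 = 3387.71000
D_2 = 4143.16933
D_3 = 5067.09609
D_4 = 6197.05852
Terminal value at year 4: TV = D_4×(1+g_2)/(r−g_2) = 6333.39381/0.069 = 91788.31603
P_0 = D_1/(1+r)^1 + D_2/(1+r)^2 + D_3/(1+r)^3 + D_4/(1+r)^4 + TV/(1+r)^4
    = 3105.14207 + 3480.83295 + 3901.97865 + 4374.07872 + 64787.07903 = 79649.11142

79649.11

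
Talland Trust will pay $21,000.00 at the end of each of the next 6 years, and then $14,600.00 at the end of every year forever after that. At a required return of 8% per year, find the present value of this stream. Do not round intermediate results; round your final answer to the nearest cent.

$212086.43

PV of 6-year annuity: $21,000.00 × [1 − (1+0.08)^−6] / 0.08 = 97080.47294
Perpetuity value at year 6: $14,600.00 / 0.08 = 182500.00000
PV of perpetuity: 182500.00000 / (1+0.08)^6 = 115005.95691
Total PV = 97080.47294 + 115005.95691 = 212086.42985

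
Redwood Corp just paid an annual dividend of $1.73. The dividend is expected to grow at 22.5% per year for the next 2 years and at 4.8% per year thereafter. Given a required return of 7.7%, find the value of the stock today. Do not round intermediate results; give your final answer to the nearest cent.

$85.09

D_1 = 2.11925
D_2 = 2.59608
Terminal value at year 2: TV = D_2×(1+g_2)/(r−g_2) = 2.72069/0.029 = 93.81701
P_0 = D_1/(1+r)^1 + D_2/(1+r)^2 + TV/(1+r)^2
    = 1.96773 + 2.23814 + 80.88168 = 85.08755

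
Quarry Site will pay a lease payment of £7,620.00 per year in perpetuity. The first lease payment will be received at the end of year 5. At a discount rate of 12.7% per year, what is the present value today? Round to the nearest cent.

£37192.52

Value at end of year 4: C / r = £7,620.00 / 0.127 = £60,000.0000
Discount to today: PV = £60,000.0000 / (1 + 0.127)^4 = £60,000.0000 / 1.613228 = £37,192.52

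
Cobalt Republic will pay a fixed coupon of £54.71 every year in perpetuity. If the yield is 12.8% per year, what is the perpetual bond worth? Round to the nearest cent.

Level perpetuity: PV = C / r = £54.71 / 0.128 = £427.42

£427.42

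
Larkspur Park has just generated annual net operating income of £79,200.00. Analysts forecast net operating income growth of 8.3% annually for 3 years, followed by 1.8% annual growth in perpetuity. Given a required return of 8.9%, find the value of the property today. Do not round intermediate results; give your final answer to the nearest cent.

D_1 = 85773.60000
D_2 = 92892.80880
D_3 = 100602.91193
Terminal value at year 3: TV = D_3×(1+g_2)/(r−g_2) = 102413.76435/0.071 = 1442447.38514
P_0 = D_1/(1+r)^1 + D_2/(1+r)^2 + D_3/(1+r)^3 + TV/(1+r)^3
    = 78763.63636 + 78329.67693 + 77898.10847 + 1116905.27351 = 1351896.69527

£1351896.70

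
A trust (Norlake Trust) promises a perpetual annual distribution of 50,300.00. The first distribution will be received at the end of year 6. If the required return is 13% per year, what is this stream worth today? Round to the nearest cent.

Value at end of year 5: C / r = 50,300.00 / 0.13 = 386,923.0769
Discount to today: PV = 386,923.0769 / (1 + 0.13)^5 = 386,923.0769 / 1.842435 = 210,006.34

210006.34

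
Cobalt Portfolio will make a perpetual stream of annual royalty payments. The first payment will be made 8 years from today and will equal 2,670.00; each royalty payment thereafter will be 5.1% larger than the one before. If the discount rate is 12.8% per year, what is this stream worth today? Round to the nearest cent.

14923.02

Value at end of year 7: C₁ / (r − g) = 2,670.00 / (0.128 − 0.051) = 34,675.3247
Discount to today: PV = 34,675.3247 / (1 + 0.128)^7 = 34,675.3247 / 2.323612 = 14,923.02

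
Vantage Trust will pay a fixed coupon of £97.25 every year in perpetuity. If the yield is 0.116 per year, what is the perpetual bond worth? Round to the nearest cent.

£838.36

Level perpetuity: PV = C / r = £97.25 / 0.116 = £838.36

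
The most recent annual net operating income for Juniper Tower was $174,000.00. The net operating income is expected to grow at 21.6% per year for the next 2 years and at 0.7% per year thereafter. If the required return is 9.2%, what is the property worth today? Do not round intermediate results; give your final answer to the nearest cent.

$2965640.85

D_1 = 211584.00000
D_2 = 257286.14400
Terminal value at year 2: TV = D_2×(1+g_2)/(r−g_2) = 259087.14701/0.085 = 3048084.08245
P_0 = D_1/(1+r)^1 + D_2/(1+r)^2 + TV/(1+r)^2
    = 193758.24176 + 215760.09339 + 2556122.51812 = 2965640.85326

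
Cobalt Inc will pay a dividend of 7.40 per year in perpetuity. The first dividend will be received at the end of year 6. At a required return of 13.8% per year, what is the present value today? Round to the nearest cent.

28.10

Value at end of year 5: C / r = 7.40 / 0.138 = 53.6232
Discount to today: PV = 53.6232 / (1 + 0.138)^5 = 53.6232 / 1.908584 = 28.10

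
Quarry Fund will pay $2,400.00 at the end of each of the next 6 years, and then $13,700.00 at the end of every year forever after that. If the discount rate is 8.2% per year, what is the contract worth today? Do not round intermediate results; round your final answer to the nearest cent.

PV of 6-year annuity: $2,400.00 × [1 − (1+0.082)^−6] / 0.082 = 11027.91508
Perpetuity value at year 6: $13,700.00 / 0.082 = 167073.17073
PV of perpetuity: 167073.17073 / (1+0.082)^6 = 104122.15550
Total PV = 11027.91508 + 104122.15550 = 115150.07058

$115150.07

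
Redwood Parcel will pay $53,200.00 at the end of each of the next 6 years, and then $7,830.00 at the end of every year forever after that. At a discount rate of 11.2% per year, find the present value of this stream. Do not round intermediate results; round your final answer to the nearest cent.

PV of 6-year annuity: $53,200.00 × [1 − (1+0.112)^−6] / 0.112 = 223773.82499
Perpetuity value at year 6: $7,830.00 / 0.112 = 69910.71429
PV of perpetuity: 69910.71429 / (1+0.112)^6 = 36975.58177
Total PV = 223773.82499 + 36975.58177 = 260749.40676

$260749.41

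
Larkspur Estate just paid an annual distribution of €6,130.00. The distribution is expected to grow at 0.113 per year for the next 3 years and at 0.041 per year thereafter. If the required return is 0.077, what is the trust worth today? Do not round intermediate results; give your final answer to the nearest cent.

€215282.28

D_1 = 6822.69000
D_2 = 7593.65397
D_3 = 8451.73687
Terminal value at year 3: TV = D_3×(1+g_2)/(r−g_2) = 8798.25808/0.036 = 244396.05778
P_0 = D_1/(1+r)^1 + D_2/(1+r)^2 + D_3/(1+r)^3 + TV/(1+r)^3
    = 6334.90251 + 6546.65412 + 6765.48379 + 195635.23951 = 215282.27993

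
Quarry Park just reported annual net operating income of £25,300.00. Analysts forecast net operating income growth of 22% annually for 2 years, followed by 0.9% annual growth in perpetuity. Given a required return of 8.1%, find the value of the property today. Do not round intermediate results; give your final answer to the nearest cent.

£512371.16

D_1 = 30866.00000
D_2 = 37656.52000
Terminal value at year 2: TV = D_2×(1+g_2)/(r−g_2) = 37995.42868/0.072 = 527714.28722
P_0 = D_1/(1+r)^1 + D_2/(1+r)^2 + TV/(1+r)^2
    = 28553.19149 + 32224.69345 + 451593.27346 = 512371.15839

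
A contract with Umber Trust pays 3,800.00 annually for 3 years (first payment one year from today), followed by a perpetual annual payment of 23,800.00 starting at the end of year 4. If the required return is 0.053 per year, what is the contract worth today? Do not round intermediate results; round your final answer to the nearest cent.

PV of 3-year annuity: 3,800.00 × [1 − (1+0.053)^−3] / 0.053 = 10290.44402
Perpetuity value at year 3: 23,800.00 / 0.053 = 449056.60377
PV of perpetuity: 449056.60377 / (1+0.053)^3 = 384605.92808
Total PV = 10290.44402 + 384605.92808 = 394896.37210

394896.37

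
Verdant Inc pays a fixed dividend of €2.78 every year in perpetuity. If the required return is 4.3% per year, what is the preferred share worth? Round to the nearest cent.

€64.65

Level perpetuity: PV = C / r = €2.78 / 0.043 = €64.65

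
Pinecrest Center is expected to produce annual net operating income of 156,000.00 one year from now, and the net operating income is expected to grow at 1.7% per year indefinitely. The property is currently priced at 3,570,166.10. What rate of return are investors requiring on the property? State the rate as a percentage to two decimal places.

P = D₁/(r − g) ⇒ r = D₁/P + g = 156,000.0000/3,570,166.10 + 0.017 = 0.043695 + 0.017 = 0.060695

6.07%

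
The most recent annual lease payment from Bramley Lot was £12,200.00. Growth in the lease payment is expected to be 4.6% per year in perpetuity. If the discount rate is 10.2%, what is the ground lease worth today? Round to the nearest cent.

D₁ = D₀ × (1 + g) = £12,200.00 × 1.046 = £12,761.2000
Growing perpetuity: P = D₁ / (r − g) = £12,761.2000 / (0.102 − 0.046) = £227,878.57

£227878.57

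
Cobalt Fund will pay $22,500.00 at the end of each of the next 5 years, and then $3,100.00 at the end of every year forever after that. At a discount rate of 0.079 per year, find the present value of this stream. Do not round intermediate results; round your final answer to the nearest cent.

$116903.66

PV of 5-year annuity: $22,500.00 × [1 − (1+0.079)^−5] / 0.079 = 90073.24847
Perpetuity value at year 5: $3,100.00 / 0.079 = 39240.50633
PV of perpetuity: 39240.50633 / (1+0.079)^5 = 26830.41432
Total PV = 90073.24847 + 26830.41432 = 116903.66279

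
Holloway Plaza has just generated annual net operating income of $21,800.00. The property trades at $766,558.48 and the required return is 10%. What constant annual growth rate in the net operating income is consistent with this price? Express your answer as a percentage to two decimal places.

P = D₀(1+g)/(r−g) ⇒ P(r−g) = D₀(1+g) ⇒ g(P+D₀) = P·r − D₀
g = (P·r − D₀)/(P + D₀) = ($766,558.48×0.1 − $21,800.00) / ($766,558.48 + $21,800.00) = 0.069582

6.96%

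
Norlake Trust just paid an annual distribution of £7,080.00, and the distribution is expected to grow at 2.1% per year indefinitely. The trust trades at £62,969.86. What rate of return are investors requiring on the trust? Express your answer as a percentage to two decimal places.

D₁ = £7,080.00 × 1.021 = £7,228.6800
P = D₁/(r − g) ⇒ r = D₁/P + g = £7,228.6800/£62,969.86 + 0.021 = 0.114796 + 0.021 = 0.135796

13.58%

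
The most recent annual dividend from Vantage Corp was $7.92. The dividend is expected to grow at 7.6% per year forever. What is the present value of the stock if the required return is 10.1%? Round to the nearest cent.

D₁ = D₀ × (1 + g) = $7.92 × 1.076 = $8.5219
Growing perpetuity: P = D₁ / (r − g) = $8.5219 / (0.101 − 0.076) = $340.88

$340.88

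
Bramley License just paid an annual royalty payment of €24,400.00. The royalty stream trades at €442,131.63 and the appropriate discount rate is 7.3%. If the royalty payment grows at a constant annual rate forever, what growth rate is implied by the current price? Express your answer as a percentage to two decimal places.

1.69%

P = D₀(1+g)/(r−g) ⇒ P(r−g) = D₀(1+g) ⇒ g(P+D₀) = P·r − D₀
g = (P·r − D₀)/(P + D₀) = (€442,131.63×0.073 − €24,400.00) / (€442,131.63 + €24,400.00) = 0.016881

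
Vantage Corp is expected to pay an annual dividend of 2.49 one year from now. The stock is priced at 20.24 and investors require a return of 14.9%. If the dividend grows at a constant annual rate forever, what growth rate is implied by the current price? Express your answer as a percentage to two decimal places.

2.60%

P = D₁/(r−g) ⇒ g = r − D₁/P = 0.149 − 2.49/20.24 = 0.025976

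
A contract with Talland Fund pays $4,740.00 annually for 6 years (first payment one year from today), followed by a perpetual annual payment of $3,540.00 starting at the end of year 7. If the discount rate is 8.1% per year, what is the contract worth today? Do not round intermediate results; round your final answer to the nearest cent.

$49234.37

PV of 6-year annuity: $4,740.00 × [1 − (1+0.081)^−6] / 0.081 = 21846.13320
Perpetuity value at year 6: $3,540.00 / 0.081 = 43703.70370
PV of perpetuity: 43703.70370 / (1+0.081)^6 = 27388.23713
Total PV = 21846.13320 + 27388.23713 = 49234.37034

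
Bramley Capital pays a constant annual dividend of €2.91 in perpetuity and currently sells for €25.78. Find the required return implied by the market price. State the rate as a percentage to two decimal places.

11.29%

P = C/r ⇒ r = C/P = €2.91/€25.78 = 0.112878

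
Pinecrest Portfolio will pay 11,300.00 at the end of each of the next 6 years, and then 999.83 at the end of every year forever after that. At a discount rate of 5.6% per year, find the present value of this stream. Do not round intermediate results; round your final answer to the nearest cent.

PV of 6-year annuity: 11,300.00 × [1 − (1+0.056)^−6] / 0.056 = 56271.00121
Perpetuity value at year 6: 999.83 / 0.056 = 17854.10714
PV of perpetuity: 17854.10714 / (1+0.056)^6 = 12875.21908
Total PV = 56271.00121 + 12875.21908 = 69146.22029

69146.22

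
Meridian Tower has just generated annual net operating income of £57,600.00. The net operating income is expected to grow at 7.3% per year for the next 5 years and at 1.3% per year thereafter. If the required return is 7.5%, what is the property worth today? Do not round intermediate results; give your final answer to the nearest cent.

D_1 = 61804.80000
D_2 = 66316.55040
D_3 = 71157.65858
D_4 = 76352.16766
D_5 = 81925.87589
Terminal value at year 5: TV = D_5×(1+g_2)/(r−g_2) = 82990.91228/0.062 = 1338563.10131
P_0 = D_1/(1+r)^1 + D_2/(1+r)^2 + D_3/(1+r)^3 + D_4/(1+r)^4 + D_5/(1+r)^5 + TV/(1+r)^5
    = 57492.83721 + 57385.87379 + 57279.10937 + 57172.54359 + 57066.17607 + 932387.68316 = 1218784.22319

£1218784.22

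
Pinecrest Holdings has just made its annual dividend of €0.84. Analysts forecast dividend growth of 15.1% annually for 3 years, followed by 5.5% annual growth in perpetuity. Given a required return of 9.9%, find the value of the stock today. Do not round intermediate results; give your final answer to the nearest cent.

D_1 = 0.96684
D_2 = 1.11283
D_3 = 1.28087
Terminal value at year 3: TV = D_3×(1+g_2)/(r−g_2) = 1.35132/0.044 = 30.71178
P_0 = D_1/(1+r)^1 + D_2/(1+r)^2 + D_3/(1+r)^3 + TV/(1+r)^3
    = 0.87975 + 0.92137 + 0.96497 + 23.13726 = 25.90334

€25.90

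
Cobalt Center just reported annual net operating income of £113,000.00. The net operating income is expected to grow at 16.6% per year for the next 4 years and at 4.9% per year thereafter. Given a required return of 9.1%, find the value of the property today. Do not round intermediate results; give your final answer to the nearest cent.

D_1 = 131758.00000
D_2 = 153629.82800
D_3 = 179132.37945
D_4 = 208868.35444
Terminal value at year 4: TV = D_4×(1+g_2)/(r−g_2) = 219102.90380/0.042 = 5216735.80485
P_0 = D_1/(1+r)^1 + D_2/(1+r)^2 + D_3/(1+r)^3 + D_4/(1+r)^4 + TV/(1+r)^4
    = 120768.10266 + 129070.21787 + 137943.05595 + 147425.85081 + 3682136.13100 = 4217343.35829

£4217343.36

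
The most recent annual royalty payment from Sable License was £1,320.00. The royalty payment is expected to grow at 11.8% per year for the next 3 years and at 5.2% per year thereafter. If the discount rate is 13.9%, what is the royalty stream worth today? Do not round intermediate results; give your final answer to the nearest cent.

D_1 = 1475.76000
D_2 = 1649.89968
D_3 = 1844.58784
Terminal value at year 3: TV = D_3×(1+g_2)/(r−g_2) = 1940.50641/0.087 = 22304.67138
P_0 = D_1/(1+r)^1 + D_2/(1+r)^2 + D_3/(1+r)^3 + TV/(1+r)^3
    = 1295.66286 + 1271.77443 + 1248.32644 + 15094.70594 = 18910.46967

£18910.47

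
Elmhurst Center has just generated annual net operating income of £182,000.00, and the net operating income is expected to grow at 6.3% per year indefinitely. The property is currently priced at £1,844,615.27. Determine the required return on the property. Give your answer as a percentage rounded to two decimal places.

D₁ = £182,000.00 × 1.063 = £193,466.0000
P = D₁/(r − g) ⇒ r = D₁/P + g = £193,466.0000/£1,844,615.27 + 0.063 = 0.104881 + 0.063 = 0.167881

16.79%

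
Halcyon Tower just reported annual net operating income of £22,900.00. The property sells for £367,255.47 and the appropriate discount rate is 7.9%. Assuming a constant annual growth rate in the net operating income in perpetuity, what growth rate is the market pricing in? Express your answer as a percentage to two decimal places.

P = D₀(1+g)/(r−g) ⇒ P(r−g) = D₀(1+g) ⇒ g(P+D₀) = P·r − D₀
g = (P·r − D₀)/(P + D₀) = (£367,255.47×0.079 − £22,900.00) / (£367,255.47 + £22,900.00) = 0.015669

1.57%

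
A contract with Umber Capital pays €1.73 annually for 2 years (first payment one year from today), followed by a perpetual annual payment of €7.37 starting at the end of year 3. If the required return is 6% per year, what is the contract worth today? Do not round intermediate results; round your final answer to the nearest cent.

PV of 2-year annuity: €1.73 × [1 − (1+0.06)^−2] / 0.06 = 3.17177
Perpetuity value at year 2: €7.37 / 0.06 = 122.83333
PV of perpetuity: 122.83333 / (1+0.06)^2 = 109.32123
Total PV = 3.17177 + 109.32123 = 112.49300

€112.49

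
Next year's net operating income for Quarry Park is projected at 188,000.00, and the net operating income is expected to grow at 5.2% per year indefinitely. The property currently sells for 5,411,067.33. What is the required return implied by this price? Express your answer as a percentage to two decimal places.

8.67%

P = D₁/(r − g) ⇒ r = D₁/P + g = 188,000.0000/5,411,067.33 + 0.052 = 0.034744 + 0.052 = 0.086744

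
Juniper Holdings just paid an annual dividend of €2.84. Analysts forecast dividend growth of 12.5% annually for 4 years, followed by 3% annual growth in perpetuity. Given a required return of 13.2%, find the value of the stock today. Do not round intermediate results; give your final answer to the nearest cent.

D_1 = 3.19500
D_2 = 3.59437
D_3 = 4.04367
D_4 = 4.54913
Terminal value at year 4: TV = D_4×(1+g_2)/(r−g_2) = 4.68560/0.102 = 45.93730
P_0 = D_1/(1+r)^1 + D_2/(1+r)^2 + D_3/(1+r)^3 + D_4/(1+r)^4 + TV/(1+r)^4
    = 2.82244 + 2.80498 + 2.78764 + 2.77040 + 27.97562 = 39.16109

€39.16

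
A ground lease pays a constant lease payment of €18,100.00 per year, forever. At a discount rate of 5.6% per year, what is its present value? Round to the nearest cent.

Level perpetuity: PV = C / r = €18,100.00 / 0.056 = €323,214.29

€323214.29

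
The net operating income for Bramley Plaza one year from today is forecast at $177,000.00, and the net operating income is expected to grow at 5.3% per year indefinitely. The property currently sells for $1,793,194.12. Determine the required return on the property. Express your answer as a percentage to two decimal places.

15.17%

P = D₁/(r − g) ⇒ r = D₁/P + g = $177,000.0000/$1,793,194.12 + 0.053 = 0.098707 + 0.053 = 0.151707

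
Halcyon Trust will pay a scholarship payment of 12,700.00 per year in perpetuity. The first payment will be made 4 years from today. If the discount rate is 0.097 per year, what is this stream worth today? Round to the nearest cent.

Value at end of year 3: C / r = 12,700.00 / 0.097 = 130,927.8351
Discount to today: PV = 130,927.8351 / (1 + 0.097)^3 = 130,927.8351 / 1.320140 = 99,177.26

99177.26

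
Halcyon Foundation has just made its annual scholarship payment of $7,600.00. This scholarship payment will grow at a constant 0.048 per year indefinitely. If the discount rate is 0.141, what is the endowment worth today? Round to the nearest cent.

D₁ = D₀ × (1 + g) = $7,600.00 × 1.048 = $7,964.8000
Growing perpetuity: P = D₁ / (r − g) = $7,964.8000 / (0.141 − 0.048) = $85,643.01

$85643.01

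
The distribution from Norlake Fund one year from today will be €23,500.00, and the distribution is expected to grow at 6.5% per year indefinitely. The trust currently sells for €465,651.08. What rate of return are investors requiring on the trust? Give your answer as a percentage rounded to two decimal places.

P = D₁/(r − g) ⇒ r = D₁/P + g = €23,500.0000/€465,651.08 + 0.065 = 0.050467 + 0.065 = 0.115467

11.55%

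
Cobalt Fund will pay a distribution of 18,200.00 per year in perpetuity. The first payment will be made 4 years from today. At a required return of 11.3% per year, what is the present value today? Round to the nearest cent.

116817.38

Value at end of year 3: C / r = 18,200.00 / 0.113 = 161,061.9469
Discount to today: PV = 161,061.9469 / (1 + 0.113)^3 = 161,061.9469 / 1.378750 = 116,817.38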